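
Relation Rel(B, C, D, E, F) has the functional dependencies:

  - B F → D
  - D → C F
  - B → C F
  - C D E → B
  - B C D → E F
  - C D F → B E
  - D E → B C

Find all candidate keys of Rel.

{B}⁺: B→CF adds C, F; BF→D adds D; BCD→EF adds E → {B, C, D, E, F}.
{D}⁺: D→CF adds C, F; CDF→BE adds B, E → {B, C, D, E, F}.
Any other superkey contains one of these as a subset, so there are no further candidate keys.

{B}, {D}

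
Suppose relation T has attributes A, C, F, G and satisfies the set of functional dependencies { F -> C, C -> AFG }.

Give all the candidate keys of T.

{C}⁺: C→AFG adds A, F, G → {A, C, F, G}.
{F}⁺: F→C adds C; C→AFG adds A, G → {A, C, F, G}.

C, F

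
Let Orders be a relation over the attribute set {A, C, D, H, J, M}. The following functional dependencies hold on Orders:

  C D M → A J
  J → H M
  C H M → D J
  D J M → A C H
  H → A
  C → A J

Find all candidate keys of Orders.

{C}; {D, J}

{C}⁺: C→AJ adds A, J; J→HM adds H, M; CHM→DJ adds D → {A, C, D, H, J, M}.
{D, J}⁺: J→HM adds H, M; DJM→ACH adds A, C → {A, C, D, H, J, M}.
Any other superkey contains one of these as a subset, so there are no further candidate keys.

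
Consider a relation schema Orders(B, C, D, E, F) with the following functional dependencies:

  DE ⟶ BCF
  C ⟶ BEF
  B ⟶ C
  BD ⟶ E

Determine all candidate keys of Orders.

Attribute D never appears on the right-hand side of any dependency, so D must belong to every candidate key.
{D}⁺ = {D}, which is not all of the schema, so we must add further attributes.
{B, D}⁺: B→C adds C; BD→E adds E; DE→BCF adds F → {B, C, D, E, F}.
{C, D}⁺: C→BEF adds B, E, F → {B, C, D, E, F}.
{D, E}⁺: DE→BCF adds B, C, F → {B, C, D, E, F}.

BD, CD, DE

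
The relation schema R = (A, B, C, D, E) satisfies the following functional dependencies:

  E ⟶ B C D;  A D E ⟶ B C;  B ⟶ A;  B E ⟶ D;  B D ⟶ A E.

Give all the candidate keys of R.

{E}; {B, D}

{E}⁺: E→BCD adds B, C, D; B→A adds A → {A, B, C, D, E}.
{B, D}⁺: B→A adds A; BD→AE adds E; E→BCD adds C → {A, B, C, D, E}. Minimal: {D}⁺ = {D}; {B}⁺ = {A, B} — none reach the full schema.
Any other superkey contains one of these as a subset, so there are no further candidate keys.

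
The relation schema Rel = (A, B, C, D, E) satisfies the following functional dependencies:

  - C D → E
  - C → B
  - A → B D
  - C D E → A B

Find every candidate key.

Attribute C never appears on the right-hand side of any dependency, so C must belong to every candidate key.
{C}⁺ = {B, C}, which is not all of the schema, so we must add further attributes.
{A, C}⁺: C→B adds B; A→BD adds D; CD→E adds E → {A, B, C, D, E}. Minimal: {C}⁺ = {B, C}; {A}⁺ = {A, B, D} — none reach the full schema.
{C, D}⁺: CD→E adds E; C→B adds B; CDE→AB adds A → {A, B, C, D, E}. Minimal: {D}⁺ = {D}; {C}⁺ = {B, C} — none reach the full schema.

(A, C); (C, D)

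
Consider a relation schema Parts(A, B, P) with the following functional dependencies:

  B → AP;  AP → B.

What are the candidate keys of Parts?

{B}, {A, P}

{B}⁺: B→AP adds A, P → {A, B, P}.
{A, P}⁺: AP→B adds B → {A, B, P}. Minimal: {P}⁺ = {P}; {A}⁺ = {A} — none reach the full schema.
Any other superkey contains one of these as a subset, so there are no further candidate keys.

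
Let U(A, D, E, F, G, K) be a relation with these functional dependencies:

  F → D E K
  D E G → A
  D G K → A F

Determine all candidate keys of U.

{F, G}, {D, G, K}

Attribute G never appears on the right-hand side of any dependency, so G must belong to every candidate key.
{G}⁺ = {G}, which is not all of the schema, so we must add further attributes.
{F, G}⁺: F→DEK adds D, E, K; DEG→A adds A → {A, D, E, F, G, K}. Minimal: {G}⁺ = {G}; {F}⁺ = {D, E, F, K} — none reach the full schema.
{D, G, K}⁺: DGK→AF adds A, F; F→DEK adds E → {A, D, E, F, G, K}. Minimal: {G, K}⁺ = {G, K}; {D, K}⁺ = {D, K}; {D, G}⁺ = {D, G} — none reach the full schema.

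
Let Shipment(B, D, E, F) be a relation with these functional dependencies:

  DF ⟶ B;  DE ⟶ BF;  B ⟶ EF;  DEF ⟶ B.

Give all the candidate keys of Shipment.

{B, D}, {D, E}, {D, F}

Attribute D never appears on the right-hand side of any dependency, so D must belong to every candidate key.
{D}⁺ = {D}, which is not all of the schema, so we must add further attributes.
{B, D}⁺: B→EF adds E, F → {B, D, E, F}. Minimal: {D}⁺ = {D}; {B}⁺ = {B, E, F} — none reach the full schema.
{D, E}⁺: DE→BF adds B, F → {B, D, E, F}. Minimal: {E}⁺ = {E}; {D}⁺ = {D} — none reach the full schema.
{D, F}⁺: DF→B adds B; B→EF adds E → {B, D, E, F}. Minimal: {F}⁺ = {F}; {D}⁺ = {D} — none reach the full schema.
Any other superkey contains one of these as a subset, so there are no further candidate keys.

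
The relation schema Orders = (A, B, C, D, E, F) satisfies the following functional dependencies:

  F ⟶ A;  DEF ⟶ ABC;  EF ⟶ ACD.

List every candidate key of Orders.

Attributes E, F never appear on any right-hand side, so every candidate key must contain {E, F}.
{E, F}⁺ = {A, B, C, D, E, F}, which is all of the schema, so {E, F} is the only candidate key.

{E, F}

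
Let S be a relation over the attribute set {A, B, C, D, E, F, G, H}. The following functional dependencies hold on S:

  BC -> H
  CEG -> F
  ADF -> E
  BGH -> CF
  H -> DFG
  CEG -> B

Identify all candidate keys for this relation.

ABC, ABH, ACH, ACEG, ACDFG

{A, B, C}⁺: BC→H adds H; H→DFG adds D, F, G; ADF→E adds E → {A, B, C, D, E, F, G, H}. Minimal: {B, C}⁺ = {B, C, D, F, G, H}; {A, C}⁺ = {A, C}; {A, B}⁺ = {A, B} — none reach the full schema.
{A, B, H}⁺: H→DFG adds D, F, G; ADF→E adds E; BGH→CF adds C → {A, B, C, D, E, F, G, H}. Minimal: {B, H}⁺ = {B, C, D, F, G, H}; {A, H}⁺ = {A, D, E, F, G, H}; {A, B}⁺ = {A, B} — none reach the full schema.
{A, C, H}⁺: H→DFG adds D, F, G; ADF→E adds E; CEG→B adds B → {A, B, C, D, E, F, G, H}. Minimal: {C, H}⁺ = {C, D, F, G, H}; {A, H}⁺ = {A, D, E, F, G, H}; {A, C}⁺ = {A, C} — none reach the full schema.
{A, C, E, G}⁺: CEG→F adds F; CEG→B adds B; BC→H adds H; H→DFG adds D → {A, B, C, D, E, F, G, H}. Minimal: {C, E, G}⁺ = {B, C, D, E, F, G, H}; {A, E, G}⁺ = {A, E, G}; {A, C, G}⁺ = {A, C, G}; … — none reach the full schema.
{A, C, D, F, G}⁺: ADF→E adds E; CEG→B adds B; BC→H adds H → {A, B, C, D, E, F, G, H}. Minimal: {C, D, F, G}⁺ = {C, D, F, G}; {A, D, F, G}⁺ = {A, D, E, F, G}; {A, C, F, G}⁺ = {A, C, F, G}; … — none reach the full schema.
Any other superkey contains one of these as a subset, so there are no further candidate keys.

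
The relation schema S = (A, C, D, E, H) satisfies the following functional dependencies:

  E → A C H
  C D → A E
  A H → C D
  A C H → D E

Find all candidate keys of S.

{E}⁺: E→ACH adds A, C, H; AH→CD adds D → {A, C, D, E, H}.
{A, H}⁺: AH→CD adds C, D; ACH→DE adds E → {A, C, D, E, H}.
{C, D}⁺: CD→AE adds A, E; E→ACH adds H → {A, C, D, E, H}.
Any other superkey contains one of these as a subset, so there are no further candidate keys.

{E}, {A, H}, {C, D}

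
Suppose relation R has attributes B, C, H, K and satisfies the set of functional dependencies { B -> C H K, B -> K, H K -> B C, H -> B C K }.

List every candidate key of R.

{B}; {H}

{B}⁺: B→CHK adds C, H, K → {B, C, H, K}.
{H}⁺: H→BCK adds B, C, K → {B, C, H, K}.
Any other superkey contains one of these as a subset, so there are no further candidate keys.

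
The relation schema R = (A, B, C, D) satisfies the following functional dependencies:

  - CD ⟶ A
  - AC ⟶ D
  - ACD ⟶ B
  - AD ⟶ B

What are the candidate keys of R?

Attribute C never appears on the right-hand side of any dependency, so C must belong to every candidate key.
{C}⁺ = {C}, which is not all of the schema, so we must add further attributes.
{A, C}⁺: AC→D adds D; ACD→B adds B → {A, B, C, D}. Minimal: {C}⁺ = {C}; {A}⁺ = {A} — none reach the full schema.
{C, D}⁺: CD→A adds A; ACD→B adds B → {A, B, C, D}. Minimal: {D}⁺ = {D}; {C}⁺ = {C} — none reach the full schema.

AC, CD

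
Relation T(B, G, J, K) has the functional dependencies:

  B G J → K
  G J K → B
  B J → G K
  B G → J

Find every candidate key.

{B, G}⁺: BG→J adds J; BGJ→K adds K → {B, G, J, K}. Minimal: {G}⁺ = {G}; {B}⁺ = {B} — none reach the full schema.
{B, J}⁺: BJ→GK adds G, K → {B, G, J, K}. Minimal: {J}⁺ = {J}; {B}⁺ = {B} — none reach the full schema.
{G, J, K}⁺: GJK→B adds B → {B, G, J, K}. Minimal: {J, K}⁺ = {J, K}; {G, K}⁺ = {G, K}; {G, J}⁺ = {G, J} — none reach the full schema.
Any other superkey contains one of these as a subset, so there are no further candidate keys.

BG; BJ; GJK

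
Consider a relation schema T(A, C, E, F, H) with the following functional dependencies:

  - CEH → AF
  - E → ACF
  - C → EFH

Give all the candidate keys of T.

{C}⁺: C→EFH adds E, F, H; CEH→AF adds A → {A, C, E, F, H}.
{E}⁺: E→ACF adds A, C, F; C→EFH adds H → {A, C, E, F, H}.
Any other superkey contains one of these as a subset, so there are no further candidate keys.

(C), (E)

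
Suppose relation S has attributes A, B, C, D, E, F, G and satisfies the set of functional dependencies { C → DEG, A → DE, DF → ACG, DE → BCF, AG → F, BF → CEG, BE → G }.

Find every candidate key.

{A}, {C}, {B, F}, {D, E}, {D, F}

{A}⁺: A→DE adds D, E; DE→BCF adds B, C, F; BF→CEG adds G → {A, B, C, D, E, F, G}.
{C}⁺: C→DEG adds D, E, G; DE→BCF adds B, F; DF→ACG adds A → {A, B, C, D, E, F, G}.
{B, F}⁺: BF→CEG adds C, E, G; C→DEG adds D; DF→ACG adds A → {A, B, C, D, E, F, G}. Minimal: {F}⁺ = {F}; {B}⁺ = {B} — none reach the full schema.
{D, E}⁺: DE→BCF adds B, C, F; BF→CEG adds G; DF→ACG adds A → {A, B, C, D, E, F, G}. Minimal: {E}⁺ = {E}; {D}⁺ = {D} — none reach the full schema.
{D, F}⁺: DF→ACG adds A, C, G; C→DEG adds E; DE→BCF adds B → {A, B, C, D, E, F, G}. Minimal: {F}⁺ = {F}; {D}⁺ = {D} — none reach the full schema.
Any other superkey contains one of these as a subset, so there are no further candidate keys.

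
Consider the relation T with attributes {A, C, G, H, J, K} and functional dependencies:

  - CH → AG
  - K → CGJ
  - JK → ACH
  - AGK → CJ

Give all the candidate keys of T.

{K}⁺: K→CGJ adds C, G, J; JK→ACH adds A, H → {A, C, G, H, J, K}.

K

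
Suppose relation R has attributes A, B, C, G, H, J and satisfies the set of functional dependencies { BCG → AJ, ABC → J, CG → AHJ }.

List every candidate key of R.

{B, C, G}

Attributes B, C, G never appear on any right-hand side, so every candidate key must contain {B, C, G}.
{B, C, G}⁺ = {A, B, C, G, H, J}, which is all of the schema, so {B, C, G} is the only candidate key.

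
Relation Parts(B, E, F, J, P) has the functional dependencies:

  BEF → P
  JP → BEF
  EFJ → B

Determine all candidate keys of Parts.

(J, P); (E, F, J)

Attribute J never appears on the right-hand side of any dependency, so J must belong to every candidate key.
{J}⁺ = {J}, which is not all of the schema, so we must add further attributes.
{J, P}⁺: JP→BEF adds B, E, F → {B, E, F, J, P}. Minimal: {P}⁺ = {P}; {J}⁺ = {J} — none reach the full schema.
{E, F, J}⁺: EFJ→B adds B; BEF→P adds P → {B, E, F, J, P}. Minimal: {F, J}⁺ = {F, J}; {E, J}⁺ = {E, J}; {E, F}⁺ = {E, F} — none reach the full schema.
Any other superkey contains one of these as a subset, so there are no further candidate keys.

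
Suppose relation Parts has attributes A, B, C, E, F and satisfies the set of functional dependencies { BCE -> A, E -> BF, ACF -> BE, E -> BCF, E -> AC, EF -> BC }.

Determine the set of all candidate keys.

{E}; {A, C, F}

{E}⁺: E→BF adds B, F; E→BCF adds C; E→AC adds A → {A, B, C, E, F}.
{A, C, F}⁺: ACF→BE adds B, E → {A, B, C, E, F}. Minimal: {C, F}⁺ = {C, F}; {A, F}⁺ = {A, F}; {A, C}⁺ = {A, C} — none reach the full schema.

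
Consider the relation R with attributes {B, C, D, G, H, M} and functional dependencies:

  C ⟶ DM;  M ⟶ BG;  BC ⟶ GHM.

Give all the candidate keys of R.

Attribute C never appears on the right-hand side of any dependency, so C must belong to every candidate key.
{C}⁺ = {B, C, D, G, H, M}, which is all of the schema, so {C} is the only candidate key.

{C}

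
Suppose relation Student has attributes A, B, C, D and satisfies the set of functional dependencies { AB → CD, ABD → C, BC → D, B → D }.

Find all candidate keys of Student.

AB

Attributes A, B never appear on any right-hand side, so every candidate key must contain {A, B}.
{A, B}⁺ = {A, B, C, D}, which is all of the schema, so {A, B} is the only candidate key.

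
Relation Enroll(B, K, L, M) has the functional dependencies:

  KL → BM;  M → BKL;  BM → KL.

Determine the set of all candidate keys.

{M}⁺: M→BKL adds B, K, L → {B, K, L, M}.
{K, L}⁺: KL→BM adds B, M → {B, K, L, M}. Minimal: {L}⁺ = {L}; {K}⁺ = {K} — none reach the full schema.
Any other superkey contains one of these as a subset, so there are no further candidate keys.

{M}, {K, L}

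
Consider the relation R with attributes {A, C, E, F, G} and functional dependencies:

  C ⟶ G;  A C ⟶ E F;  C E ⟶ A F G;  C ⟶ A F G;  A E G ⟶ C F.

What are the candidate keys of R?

(C), (A, E, G)

{C}⁺: C→G adds G; C→AFG adds A, F; AC→EF adds E → {A, C, E, F, G}.
{A, E, G}⁺: AEG→CF adds C, F → {A, C, E, F, G}.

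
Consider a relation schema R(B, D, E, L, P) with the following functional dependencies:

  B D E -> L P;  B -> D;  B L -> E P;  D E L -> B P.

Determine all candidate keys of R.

{B, E}⁺: B→D adds D; BDE→LP adds L, P → {B, D, E, L, P}.
{B, L}⁺: B→D adds D; BL→EP adds E, P → {B, D, E, L, P}.
{D, E, L}⁺: DEL→BP adds B, P → {B, D, E, L, P}.
Any other superkey contains one of these as a subset, so there are no further candidate keys.

(B, E), (B, L), (D, E, L)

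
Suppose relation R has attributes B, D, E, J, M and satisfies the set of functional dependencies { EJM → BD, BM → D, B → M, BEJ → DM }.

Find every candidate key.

(B, E, J); (E, J, M)

{B, E, J}⁺: B→M adds M; BEJ→DM adds D → {B, D, E, J, M}.
{E, J, M}⁺: EJM→BD adds B, D → {B, D, E, J, M}.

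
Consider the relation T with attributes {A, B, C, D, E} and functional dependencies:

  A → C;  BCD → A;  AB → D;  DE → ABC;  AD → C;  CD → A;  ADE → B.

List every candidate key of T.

{D, E}, {A, B, E}

Attribute E never appears on the right-hand side of any dependency, so E must belong to every candidate key.
{E}⁺ = {E}, which is not all of the schema, so we must add further attributes.
{D, E}⁺: DE→ABC adds A, B, C → {A, B, C, D, E}. Minimal: {E}⁺ = {E}; {D}⁺ = {D} — none reach the full schema.
{A, B, E}⁺: A→C adds C; AB→D adds D → {A, B, C, D, E}. Minimal: {B, E}⁺ = {B, E}; {A, E}⁺ = {A, C, E}; {A, B}⁺ = {A, B, C, D} — none reach the full schema.
Any other superkey contains one of these as a subset, so there are no further candidate keys.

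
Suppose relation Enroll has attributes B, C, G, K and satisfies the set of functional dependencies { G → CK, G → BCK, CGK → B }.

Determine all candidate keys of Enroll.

G

Attribute G never appears on the right-hand side of any dependency, so G must belong to every candidate key.
{G}⁺ = {B, C, G, K}, which is all of the schema, so {G} is the only candidate key.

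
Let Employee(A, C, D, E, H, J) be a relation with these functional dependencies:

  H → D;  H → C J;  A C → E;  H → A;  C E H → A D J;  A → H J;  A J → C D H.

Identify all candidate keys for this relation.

{A}⁺: A→HJ adds H, J; AJ→CDH adds C, D; AC→E adds E → {A, C, D, E, H, J}.
{H}⁺: H→D adds D; H→CJ adds C, J; H→A adds A; AC→E adds E → {A, C, D, E, H, J}.

{A}, {H}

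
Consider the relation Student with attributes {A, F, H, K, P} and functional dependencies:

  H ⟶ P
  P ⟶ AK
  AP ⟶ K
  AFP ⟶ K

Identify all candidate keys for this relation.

Attributes F, H never appear on any right-hand side, so every candidate key must contain {F, H}.
{F, H}⁺ = {A, F, H, K, P}, which is all of the schema, so {F, H} is the only candidate key.

{F, H}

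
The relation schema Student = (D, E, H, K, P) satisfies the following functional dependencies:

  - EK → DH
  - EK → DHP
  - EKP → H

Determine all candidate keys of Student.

Attributes E, K never appear on any right-hand side, so every candidate key must contain {E, K}.
{E, K}⁺ = {D, E, H, K, P}, which is all of the schema, so {E, K} is the only candidate key.

{E, K}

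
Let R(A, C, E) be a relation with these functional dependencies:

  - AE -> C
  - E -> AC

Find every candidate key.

Attribute E never appears on the right-hand side of any dependency, so E must belong to every candidate key.
{E}⁺ = {A, C, E}, which is all of the schema, so {E} is the only candidate key.

(E)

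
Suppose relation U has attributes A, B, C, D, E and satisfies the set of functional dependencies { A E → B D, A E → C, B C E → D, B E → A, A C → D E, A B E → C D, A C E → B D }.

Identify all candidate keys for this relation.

{A, C}⁺: AC→DE adds D, E; ACE→BD adds B → {A, B, C, D, E}. Minimal: {C}⁺ = {C}; {A}⁺ = {A} — none reach the full schema.
{A, E}⁺: AE→BD adds B, D; AE→C adds C → {A, B, C, D, E}. Minimal: {E}⁺ = {E}; {A}⁺ = {A} — none reach the full schema.
{B, E}⁺: BE→A adds A; ABE→CD adds C, D → {A, B, C, D, E}. Minimal: {E}⁺ = {E}; {B}⁺ = {B} — none reach the full schema.

{A, C}; {A, E}; {B, E}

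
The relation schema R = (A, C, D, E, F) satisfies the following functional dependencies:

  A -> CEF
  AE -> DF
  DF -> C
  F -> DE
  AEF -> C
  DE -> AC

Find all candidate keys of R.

{A}⁺: A→CEF adds C, E, F; AE→DF adds D → {A, C, D, E, F}.
{F}⁺: F→DE adds D, E; DE→AC adds A, C → {A, C, D, E, F}.
{D, E}⁺: DE→AC adds A, C; A→CEF adds F → {A, C, D, E, F}. Minimal: {E}⁺ = {E}; {D}⁺ = {D} — none reach the full schema.
Any other superkey contains one of these as a subset, so there are no further candidate keys.

{A}; {F}; {D, E}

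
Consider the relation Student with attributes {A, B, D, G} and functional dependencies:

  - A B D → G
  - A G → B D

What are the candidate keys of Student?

AG; ABD

Attribute A never appears on the right-hand side of any dependency, so A must belong to every candidate key.
{A}⁺ = {A}, which is not all of the schema, so we must add further attributes.
{A, G}⁺: AG→BD adds B, D → {A, B, D, G}.
{A, B, D}⁺: ABD→G adds G → {A, B, D, G}.
Any other superkey contains one of these as a subset, so there are no further candidate keys.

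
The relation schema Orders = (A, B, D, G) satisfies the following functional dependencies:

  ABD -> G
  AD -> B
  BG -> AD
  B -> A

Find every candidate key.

AD; BD; BG

{A, D}⁺: AD→B adds B; ABD→G adds G → {A, B, D, G}. Minimal: {D}⁺ = {D}; {A}⁺ = {A} — none reach the full schema.
{B, D}⁺: B→A adds A; ABD→G adds G → {A, B, D, G}. Minimal: {D}⁺ = {D}; {B}⁺ = {A, B} — none reach the full schema.
{B, G}⁺: BG→AD adds A, D → {A, B, D, G}. Minimal: {G}⁺ = {G}; {B}⁺ = {A, B} — none reach the full schema.
Any other superkey contains one of these as a subset, so there are no further candidate keys.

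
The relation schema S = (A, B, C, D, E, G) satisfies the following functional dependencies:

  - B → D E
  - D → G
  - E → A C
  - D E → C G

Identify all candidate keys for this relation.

{B}

Attribute B never appears on the right-hand side of any dependency, so B must belong to every candidate key.
{B}⁺ = {A, B, C, D, E, G}, which is all of the schema, so {B} is the only candidate key.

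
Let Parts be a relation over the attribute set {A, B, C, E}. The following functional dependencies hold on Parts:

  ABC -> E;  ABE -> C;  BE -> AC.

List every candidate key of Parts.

(B, E); (A, B, C)

Attribute B never appears on the right-hand side of any dependency, so B must belong to every candidate key.
{B}⁺ = {B}, which is not all of the schema, so we must add further attributes.
{B, E}⁺: BE→AC adds A, C → {A, B, C, E}.
{A, B, C}⁺: ABC→E adds E → {A, B, C, E}.
Any other superkey contains one of these as a subset, so there are no further candidate keys.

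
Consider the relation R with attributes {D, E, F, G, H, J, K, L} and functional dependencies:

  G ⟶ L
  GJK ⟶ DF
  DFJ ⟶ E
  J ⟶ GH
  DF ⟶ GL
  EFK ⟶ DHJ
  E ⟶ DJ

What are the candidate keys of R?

Attribute K never appears on the right-hand side of any dependency, so K must belong to every candidate key.
{K}⁺ = {K}, which is not all of the schema, so we must add further attributes.
{E, K}⁺: E→DJ adds D, J; J→GH adds G, H; G→L adds L; GJK→DF adds F → {D, E, F, G, H, J, K, L}.
{J, K}⁺: J→GH adds G, H; G→L adds L; GJK→DF adds D, F; DFJ→E adds E → {D, E, F, G, H, J, K, L}.

EK, JK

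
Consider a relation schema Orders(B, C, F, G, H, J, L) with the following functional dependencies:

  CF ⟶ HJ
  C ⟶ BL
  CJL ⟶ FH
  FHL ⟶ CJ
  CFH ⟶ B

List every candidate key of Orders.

CFG, CGJ, FGHL

{C, F, G}⁺: CF→HJ adds H, J; C→BL adds B, L → {B, C, F, G, H, J, L}. Minimal: {F, G}⁺ = {F, G}; {C, G}⁺ = {B, C, G, L}; {C, F}⁺ = {B, C, F, H, J, L} — none reach the full schema.
{C, G, J}⁺: C→BL adds B, L; CJL→FH adds F, H → {B, C, F, G, H, J, L}. Minimal: {G, J}⁺ = {G, J}; {C, J}⁺ = {B, C, F, H, J, L}; {C, G}⁺ = {B, C, G, L} — none reach the full schema.
{F, G, H, L}⁺: FHL→CJ adds C, J; CFH→B adds B → {B, C, F, G, H, J, L}. Minimal: {G, H, L}⁺ = {G, H, L}; {F, H, L}⁺ = {B, C, F, H, J, L}; {F, G, L}⁺ = {F, G, L}; … — none reach the full schema.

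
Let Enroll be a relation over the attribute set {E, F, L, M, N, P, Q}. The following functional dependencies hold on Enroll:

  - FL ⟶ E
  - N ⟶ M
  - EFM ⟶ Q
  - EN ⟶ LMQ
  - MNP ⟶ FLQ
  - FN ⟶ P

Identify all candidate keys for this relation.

{F, N}, {N, P}

Attribute N never appears on the right-hand side of any dependency, so N must belong to every candidate key.
{N}⁺ = {M, N}, which is not all of the schema, so we must add further attributes.
{F, N}⁺: N→M adds M; FN→P adds P; MNP→FLQ adds L, Q; FL→E adds E → {E, F, L, M, N, P, Q}.
{N, P}⁺: N→M adds M; MNP→FLQ adds F, L, Q; FL→E adds E → {E, F, L, M, N, P, Q}.
Any other superkey contains one of these as a subset, so there are no further candidate keys.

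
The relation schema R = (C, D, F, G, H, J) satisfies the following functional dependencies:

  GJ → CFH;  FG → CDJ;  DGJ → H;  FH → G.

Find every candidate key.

FG; FH; GJ

{F, G}⁺: FG→CDJ adds C, D, J; DGJ→H adds H → {C, D, F, G, H, J}. Minimal: {G}⁺ = {G}; {F}⁺ = {F} — none reach the full schema.
{F, H}⁺: FH→G adds G; FG→CDJ adds C, D, J → {C, D, F, G, H, J}. Minimal: {H}⁺ = {H}; {F}⁺ = {F} — none reach the full schema.
{G, J}⁺: GJ→CFH adds C, F, H; FG→CDJ adds D → {C, D, F, G, H, J}. Minimal: {J}⁺ = {J}; {G}⁺ = {G} — none reach the full schema.
Any other superkey contains one of these as a subset, so there are no further candidate keys.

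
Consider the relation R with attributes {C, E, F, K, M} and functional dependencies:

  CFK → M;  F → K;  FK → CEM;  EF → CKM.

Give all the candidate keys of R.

{F}

{F}⁺: F→K adds K; FK→CEM adds C, E, M → {C, E, F, K, M}.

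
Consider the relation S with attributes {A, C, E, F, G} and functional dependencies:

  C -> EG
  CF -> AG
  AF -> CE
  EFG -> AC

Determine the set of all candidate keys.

{A, F}⁺: AF→CE adds C, E; C→EG adds G → {A, C, E, F, G}. Minimal: {F}⁺ = {F}; {A}⁺ = {A} — none reach the full schema.
{C, F}⁺: C→EG adds E, G; CF→AG adds A → {A, C, E, F, G}. Minimal: {F}⁺ = {F}; {C}⁺ = {C, E, G} — none reach the full schema.
{E, F, G}⁺: EFG→AC adds A, C → {A, C, E, F, G}. Minimal: {F, G}⁺ = {F, G}; {E, G}⁺ = {E, G}; {E, F}⁺ = {E, F} — none reach the full schema.
Any other superkey contains one of these as a subset, so there are no further candidate keys.

{A, F}, {C, F}, {E, F, G}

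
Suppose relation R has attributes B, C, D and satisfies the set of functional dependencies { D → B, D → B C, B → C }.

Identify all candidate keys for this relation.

(D)

Attribute D never appears on the right-hand side of any dependency, so D must belong to every candidate key.
{D}⁺ = {B, C, D}, which is all of the schema, so {D} is the only candidate key.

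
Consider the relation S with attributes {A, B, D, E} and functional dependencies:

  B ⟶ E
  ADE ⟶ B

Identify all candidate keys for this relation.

{A, B, D}, {A, D, E}

Attributes A, D never appear on any right-hand side, so every candidate key must contain {A, D}.
{A, D}⁺ = {A, D}, which is not all of the schema, so we must add further attributes.
{A, B, D}⁺: B→E adds E → {A, B, D, E}. Minimal: {B, D}⁺ = {B, D, E}; {A, D}⁺ = {A, D}; {A, B}⁺ = {A, B, E} — none reach the full schema.
{A, D, E}⁺: ADE→B adds B → {A, B, D, E}. Minimal: {D, E}⁺ = {D, E}; {A, E}⁺ = {A, E}; {A, D}⁺ = {A, D} — none reach the full schema.
Any other superkey contains one of these as a subset, so there are no further candidate keys.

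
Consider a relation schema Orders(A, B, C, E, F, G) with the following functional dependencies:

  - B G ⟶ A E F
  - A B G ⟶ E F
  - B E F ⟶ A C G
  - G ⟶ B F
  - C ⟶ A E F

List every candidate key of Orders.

{G}; {B, C}; {B, E, F}

{G}⁺: G→BF adds B, F; BG→AEF adds A, E; BEF→ACG adds C → {A, B, C, E, F, G}.
{B, C}⁺: C→AEF adds A, E, F; BEF→ACG adds G → {A, B, C, E, F, G}.
{B, E, F}⁺: BEF→ACG adds A, C, G → {A, B, C, E, F, G}.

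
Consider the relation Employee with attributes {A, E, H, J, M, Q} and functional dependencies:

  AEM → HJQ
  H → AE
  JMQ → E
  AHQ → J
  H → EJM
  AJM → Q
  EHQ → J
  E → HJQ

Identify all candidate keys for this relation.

{E}⁺: E→HJQ adds H, J, Q; H→AE adds A; H→EJM adds M → {A, E, H, J, M, Q}.
{H}⁺: H→AE adds A, E; H→EJM adds J, M; AJM→Q adds Q → {A, E, H, J, M, Q}.
{A, J, M}⁺: AJM→Q adds Q; JMQ→E adds E; E→HJQ adds H → {A, E, H, J, M, Q}.
{J, M, Q}⁺: JMQ→E adds E; E→HJQ adds H; H→AE adds A → {A, E, H, J, M, Q}.
Any other superkey contains one of these as a subset, so there are no further candidate keys.

E, H, AJM, JMQ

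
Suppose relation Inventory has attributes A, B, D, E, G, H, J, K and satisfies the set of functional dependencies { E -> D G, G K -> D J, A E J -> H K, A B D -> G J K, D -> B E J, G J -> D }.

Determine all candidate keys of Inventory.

{A, D}, {A, E}, {A, G, J}, {A, G, K}

Attribute A never appears on the right-hand side of any dependency, so A must belong to every candidate key.
{A}⁺ = {A}, which is not all of the schema, so we must add further attributes.
{A, D}⁺: D→BEJ adds B, E, J; E→DG adds G; AEJ→HK adds H, K → {A, B, D, E, G, H, J, K}.
{A, E}⁺: E→DG adds D, G; D→BEJ adds B, J; AEJ→HK adds H, K → {A, B, D, E, G, H, J, K}.
{A, G, J}⁺: GJ→D adds D; D→BEJ adds B, E; AEJ→HK adds H, K → {A, B, D, E, G, H, J, K}.
{A, G, K}⁺: GK→DJ adds D, J; D→BEJ adds B, E; AEJ→HK adds H → {A, B, D, E, G, H, J, K}.
Any other superkey contains one of these as a subset, so there are no further candidate keys.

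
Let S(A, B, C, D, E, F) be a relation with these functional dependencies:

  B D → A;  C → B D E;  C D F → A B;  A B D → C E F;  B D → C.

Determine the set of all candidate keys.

{C}⁺: C→BDE adds B, D, E; BD→A adds A; ABD→CEF adds F → {A, B, C, D, E, F}.
{B, D}⁺: BD→A adds A; ABD→CEF adds C, E, F → {A, B, C, D, E, F}.

{C}, {B, D}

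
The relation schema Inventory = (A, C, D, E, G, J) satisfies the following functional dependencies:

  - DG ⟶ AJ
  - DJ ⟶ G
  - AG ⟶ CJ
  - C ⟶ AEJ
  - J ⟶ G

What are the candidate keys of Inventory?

{C, D}, {D, G}, {D, J}

Attribute D never appears on the right-hand side of any dependency, so D must belong to every candidate key.
{D}⁺ = {D}, which is not all of the schema, so we must add further attributes.
{C, D}⁺: C→AEJ adds A, E, J; J→G adds G → {A, C, D, E, G, J}.
{D, G}⁺: DG→AJ adds A, J; AG→CJ adds C; C→AEJ adds E → {A, C, D, E, G, J}.
{D, J}⁺: DJ→G adds G; DG→AJ adds A; AG→CJ adds C; C→AEJ adds E → {A, C, D, E, G, J}.
Any other superkey contains one of these as a subset, so there are no further candidate keys.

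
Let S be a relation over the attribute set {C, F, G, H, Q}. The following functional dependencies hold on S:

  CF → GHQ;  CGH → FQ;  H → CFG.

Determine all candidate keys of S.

{H}⁺: H→CFG adds C, F, G; CF→GHQ adds Q → {C, F, G, H, Q}.
{C, F}⁺: CF→GHQ adds G, H, Q → {C, F, G, H, Q}. Minimal: {F}⁺ = {F}; {C}⁺ = {C} — none reach the full schema.
Any other superkey contains one of these as a subset, so there are no further candidate keys.

{H}; {C, F}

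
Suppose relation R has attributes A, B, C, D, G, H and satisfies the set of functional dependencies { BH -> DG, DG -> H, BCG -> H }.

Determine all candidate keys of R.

{A, B, C, G}, {A, B, C, H}

Attributes A, B, C never appear on any right-hand side, so every candidate key must contain {A, B, C}.
{A, B, C}⁺ = {A, B, C}, which is not all of the schema, so we must add further attributes.
{A, B, C, G}⁺: BCG→H adds H; BH→DG adds D → {A, B, C, D, G, H}. Minimal: {B, C, G}⁺ = {B, C, D, G, H}; {A, C, G}⁺ = {A, C, G}; {A, B, G}⁺ = {A, B, G}; … — none reach the full schema.
{A, B, C, H}⁺: BH→DG adds D, G → {A, B, C, D, G, H}. Minimal: {B, C, H}⁺ = {B, C, D, G, H}; {A, C, H}⁺ = {A, C, H}; {A, B, H}⁺ = {A, B, D, G, H}; … — none reach the full schema.
Any other superkey contains one of these as a subset, so there are no further candidate keys.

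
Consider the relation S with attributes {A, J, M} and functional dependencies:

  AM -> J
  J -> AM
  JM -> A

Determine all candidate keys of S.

(J); (A, M)

{J}⁺: J→AM adds A, M → {A, J, M}.
{A, M}⁺: AM→J adds J → {A, J, M}.
Any other superkey contains one of these as a subset, so there are no further candidate keys.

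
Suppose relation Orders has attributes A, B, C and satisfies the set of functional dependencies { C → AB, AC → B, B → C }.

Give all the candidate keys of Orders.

{B}⁺: B→C adds C; C→AB adds A → {A, B, C}.
{C}⁺: C→AB adds A, B → {A, B, C}.

{B}, {C}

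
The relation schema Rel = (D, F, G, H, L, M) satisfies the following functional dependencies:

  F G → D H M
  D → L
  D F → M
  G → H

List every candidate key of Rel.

{F, G}

Attributes F, G never appear on any right-hand side, so every candidate key must contain {F, G}.
{F, G}⁺ = {D, F, G, H, L, M}, which is all of the schema, so {F, G} is the only candidate key.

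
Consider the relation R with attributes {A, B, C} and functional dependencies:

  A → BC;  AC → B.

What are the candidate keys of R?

A

Attribute A never appears on the right-hand side of any dependency, so A must belong to every candidate key.
{A}⁺ = {A, B, C}, which is all of the schema, so {A} is the only candidate key.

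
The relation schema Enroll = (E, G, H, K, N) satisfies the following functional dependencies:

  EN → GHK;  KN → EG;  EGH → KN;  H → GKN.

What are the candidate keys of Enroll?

{H}, {E, N}, {K, N}

{H}⁺: H→GKN adds G, K, N; KN→EG adds E → {E, G, H, K, N}.
{E, N}⁺: EN→GHK adds G, H, K → {E, G, H, K, N}. Minimal: {N}⁺ = {N}; {E}⁺ = {E} — none reach the full schema.
{K, N}⁺: KN→EG adds E, G; EN→GHK adds H → {E, G, H, K, N}. Minimal: {N}⁺ = {N}; {K}⁺ = {K} — none reach the full schema.
Any other superkey contains one of these as a subset, so there are no further candidate keys.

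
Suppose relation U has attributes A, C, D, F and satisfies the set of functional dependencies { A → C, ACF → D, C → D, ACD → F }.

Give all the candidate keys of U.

{A}⁺: A→C adds C; C→D adds D; ACD→F adds F → {A, C, D, F}.
No other minimal superkey exists.

(A)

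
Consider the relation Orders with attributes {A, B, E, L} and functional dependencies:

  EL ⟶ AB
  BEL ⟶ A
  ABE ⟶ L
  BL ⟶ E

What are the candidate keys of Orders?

{B, L}⁺: BL→E adds E; EL→AB adds A → {A, B, E, L}. Minimal: {L}⁺ = {L}; {B}⁺ = {B} — none reach the full schema.
{E, L}⁺: EL→AB adds A, B → {A, B, E, L}. Minimal: {L}⁺ = {L}; {E}⁺ = {E} — none reach the full schema.
{A, B, E}⁺: ABE→L adds L → {A, B, E, L}. Minimal: {B, E}⁺ = {B, E}; {A, E}⁺ = {A, E}; {A, B}⁺ = {A, B} — none reach the full schema.

(B, L), (E, L), (A, B, E)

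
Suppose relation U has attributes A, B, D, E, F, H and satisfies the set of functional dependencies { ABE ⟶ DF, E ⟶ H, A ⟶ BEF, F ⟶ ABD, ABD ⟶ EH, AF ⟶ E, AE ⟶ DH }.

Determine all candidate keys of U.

{A}, {F}

{A}⁺: A→BEF adds B, E, F; F→ABD adds D; ABD→EH adds H → {A, B, D, E, F, H}.
{F}⁺: F→ABD adds A, B, D; ABD→EH adds E, H → {A, B, D, E, F, H}.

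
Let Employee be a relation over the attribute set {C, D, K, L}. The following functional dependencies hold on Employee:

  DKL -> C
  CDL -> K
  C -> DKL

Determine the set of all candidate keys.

{C}, {D, K, L}

{C}⁺: C→DKL adds D, K, L → {C, D, K, L}.
{D, K, L}⁺: DKL→C adds C → {C, D, K, L}. Minimal: {K, L}⁺ = {K, L}; {D, L}⁺ = {D, L}; {D, K}⁺ = {D, K} — none reach the full schema.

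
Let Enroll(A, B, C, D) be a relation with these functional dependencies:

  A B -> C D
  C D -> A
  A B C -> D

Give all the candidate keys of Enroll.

Attribute B never appears on the right-hand side of any dependency, so B must belong to every candidate key.
{B}⁺ = {B}, which is not all of the schema, so we must add further attributes.
{A, B}⁺: AB→CD adds C, D → {A, B, C, D}. Minimal: {B}⁺ = {B}; {A}⁺ = {A} — none reach the full schema.
{B, C, D}⁺: CD→A adds A → {A, B, C, D}. Minimal: {C, D}⁺ = {A, C, D}; {B, D}⁺ = {B, D}; {B, C}⁺ = {B, C} — none reach the full schema.

(A, B); (B, C, D)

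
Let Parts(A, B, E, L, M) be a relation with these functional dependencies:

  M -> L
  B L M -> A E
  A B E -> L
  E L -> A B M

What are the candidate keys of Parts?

{B, M}; {E, L}; {E, M}; {A, B, E}

{B, M}⁺: M→L adds L; BLM→AE adds A, E → {A, B, E, L, M}. Minimal: {M}⁺ = {L, M}; {B}⁺ = {B} — none reach the full schema.
{E, L}⁺: EL→ABM adds A, B, M → {A, B, E, L, M}. Minimal: {L}⁺ = {L}; {E}⁺ = {E} — none reach the full schema.
{E, M}⁺: M→L adds L; EL→ABM adds A, B → {A, B, E, L, M}. Minimal: {M}⁺ = {L, M}; {E}⁺ = {E} — none reach the full schema.
{A, B, E}⁺: ABE→L adds L; EL→ABM adds M → {A, B, E, L, M}. Minimal: {B, E}⁺ = {B, E}; {A, E}⁺ = {A, E}; {A, B}⁺ = {A, B} — none reach the full schema.
Any other superkey contains one of these as a subset, so there are no further candidate keys.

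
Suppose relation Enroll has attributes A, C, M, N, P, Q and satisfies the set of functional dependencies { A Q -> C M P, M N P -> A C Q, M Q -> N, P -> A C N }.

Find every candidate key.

{A, Q}, {M, P}, {P, Q}

{A, Q}⁺: AQ→CMP adds C, M, P; MQ→N adds N → {A, C, M, N, P, Q}. Minimal: {Q}⁺ = {Q}; {A}⁺ = {A} — none reach the full schema.
{M, P}⁺: P→ACN adds A, C, N; MNP→ACQ adds Q → {A, C, M, N, P, Q}. Minimal: {P}⁺ = {A, C, N, P}; {M}⁺ = {M} — none reach the full schema.
{P, Q}⁺: P→ACN adds A, C, N; AQ→CMP adds M → {A, C, M, N, P, Q}. Minimal: {Q}⁺ = {Q}; {P}⁺ = {A, C, N, P} — none reach the full schema.
Any other superkey contains one of these as a subset, so there are no further candidate keys.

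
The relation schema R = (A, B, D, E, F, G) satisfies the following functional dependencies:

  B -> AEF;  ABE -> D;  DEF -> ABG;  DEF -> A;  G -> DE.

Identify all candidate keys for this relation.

(B), (F, G), (D, E, F)

{B}⁺: B→AEF adds A, E, F; ABE→D adds D; DEF→ABG adds G → {A, B, D, E, F, G}.
{F, G}⁺: G→DE adds D, E; DEF→ABG adds A, B → {A, B, D, E, F, G}. Minimal: {G}⁺ = {D, E, G}; {F}⁺ = {F} — none reach the full schema.
{D, E, F}⁺: DEF→ABG adds A, B, G → {A, B, D, E, F, G}. Minimal: {E, F}⁺ = {E, F}; {D, F}⁺ = {D, F}; {D, E}⁺ = {D, E} — none reach the full schema.
Any other superkey contains one of these as a subset, so there are no further candidate keys.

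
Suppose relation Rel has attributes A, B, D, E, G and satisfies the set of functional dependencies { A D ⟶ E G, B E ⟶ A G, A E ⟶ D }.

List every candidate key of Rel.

{B, E}, {A, B, D}

Attribute B never appears on the right-hand side of any dependency, so B must belong to every candidate key.
{B}⁺ = {B}, which is not all of the schema, so we must add further attributes.
{B, E}⁺: BE→AG adds A, G; AE→D adds D → {A, B, D, E, G}. Minimal: {E}⁺ = {E}; {B}⁺ = {B} — none reach the full schema.
{A, B, D}⁺: AD→EG adds E, G → {A, B, D, E, G}. Minimal: {B, D}⁺ = {B, D}; {A, D}⁺ = {A, D, E, G}; {A, B}⁺ = {A, B} — none reach the full schema.
Any other superkey contains one of these as a subset, so there are no further candidate keys.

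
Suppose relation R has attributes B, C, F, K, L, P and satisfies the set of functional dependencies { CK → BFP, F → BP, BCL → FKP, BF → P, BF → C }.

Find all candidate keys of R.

Attribute L never appears on the right-hand side of any dependency, so L must belong to every candidate key.
{L}⁺ = {L}, which is not all of the schema, so we must add further attributes.
{F, L}⁺: F→BP adds B, P; BF→C adds C; BCL→FKP adds K → {B, C, F, K, L, P}. Minimal: {L}⁺ = {L}; {F}⁺ = {B, C, F, P} — none reach the full schema.
{B, C, L}⁺: BCL→FKP adds F, K, P → {B, C, F, K, L, P}. Minimal: {C, L}⁺ = {C, L}; {B, L}⁺ = {B, L}; {B, C}⁺ = {B, C} — none reach the full schema.
{C, K, L}⁺: CK→BFP adds B, F, P → {B, C, F, K, L, P}. Minimal: {K, L}⁺ = {K, L}; {C, L}⁺ = {C, L}; {C, K}⁺ = {B, C, F, K, P} — none reach the full schema.
Any other superkey contains one of these as a subset, so there are no further candidate keys.

{F, L}, {B, C, L}, {C, K, L}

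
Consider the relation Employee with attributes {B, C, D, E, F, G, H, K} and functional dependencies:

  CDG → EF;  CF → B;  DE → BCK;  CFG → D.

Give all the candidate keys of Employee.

{C, D, G, H}⁺: CDG→EF adds E, F; CF→B adds B; DE→BCK adds K → {B, C, D, E, F, G, H, K}. Minimal: {D, G, H}⁺ = {D, G, H}; {C, G, H}⁺ = {C, G, H}; {C, D, H}⁺ = {C, D, H}; … — none reach the full schema.
{C, F, G, H}⁺: CF→B adds B; CFG→D adds D; CDG→EF adds E; DE→BCK adds K → {B, C, D, E, F, G, H, K}. Minimal: {F, G, H}⁺ = {F, G, H}; {C, G, H}⁺ = {C, G, H}; {C, F, H}⁺ = {B, C, F, H}; … — none reach the full schema.
{D, E, G, H}⁺: DE→BCK adds B, C, K; CDG→EF adds F → {B, C, D, E, F, G, H, K}. Minimal: {E, G, H}⁺ = {E, G, H}; {D, G, H}⁺ = {D, G, H}; {D, E, H}⁺ = {B, C, D, E, H, K}; … — none reach the full schema.

(C, D, G, H), (C, F, G, H), (D, E, G, H)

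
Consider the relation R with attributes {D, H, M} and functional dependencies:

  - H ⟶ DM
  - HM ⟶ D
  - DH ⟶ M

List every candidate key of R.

{H}

Attribute H never appears on the right-hand side of any dependency, so H must belong to every candidate key.
{H}⁺ = {D, H, M}, which is all of the schema, so {H} is the only candidate key.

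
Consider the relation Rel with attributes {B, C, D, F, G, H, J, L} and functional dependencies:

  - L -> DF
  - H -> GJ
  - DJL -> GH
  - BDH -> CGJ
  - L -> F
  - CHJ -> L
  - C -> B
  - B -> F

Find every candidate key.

{C, H}⁺: H→GJ adds G, J; CHJ→L adds L; C→B adds B; B→F adds F; L→DF adds D → {B, C, D, F, G, H, J, L}. Minimal: {H}⁺ = {G, H, J}; {C}⁺ = {B, C, F} — none reach the full schema.
{B, D, H}⁺: H→GJ adds G, J; BDH→CGJ adds C; CHJ→L adds L; B→F adds F → {B, C, D, F, G, H, J, L}. Minimal: {D, H}⁺ = {D, G, H, J}; {B, H}⁺ = {B, F, G, H, J}; {B, D}⁺ = {B, D, F} — none reach the full schema.
{B, H, L}⁺: L→DF adds D, F; H→GJ adds G, J; BDH→CGJ adds C → {B, C, D, F, G, H, J, L}. Minimal: {H, L}⁺ = {D, F, G, H, J, L}; {B, L}⁺ = {B, D, F, L}; {B, H}⁺ = {B, F, G, H, J} — none reach the full schema.
{B, J, L}⁺: L→DF adds D, F; DJL→GH adds G, H; BDH→CGJ adds C → {B, C, D, F, G, H, J, L}. Minimal: {J, L}⁺ = {D, F, G, H, J, L}; {B, L}⁺ = {B, D, F, L}; {B, J}⁺ = {B, F, J} — none reach the full schema.
{C, J, L}⁺: L→DF adds D, F; DJL→GH adds G, H; C→B adds B → {B, C, D, F, G, H, J, L}. Minimal: {J, L}⁺ = {D, F, G, H, J, L}; {C, L}⁺ = {B, C, D, F, L}; {C, J}⁺ = {B, C, F, J} — none reach the full schema.
Any other superkey contains one of these as a subset, so there are no further candidate keys.

{C, H}, {B, D, H}, {B, H, L}, {B, J, L}, {C, J, L}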